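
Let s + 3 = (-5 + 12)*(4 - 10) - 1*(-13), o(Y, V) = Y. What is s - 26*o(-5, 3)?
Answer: 98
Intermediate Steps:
s = -32 (s = -3 + ((-5 + 12)*(4 - 10) - 1*(-13)) = -3 + (7*(-6) + 13) = -3 + (-42 + 13) = -3 - 29 = -32)
s - 26*o(-5, 3) = -32 - 26*(-5) = -32 + 130 = 98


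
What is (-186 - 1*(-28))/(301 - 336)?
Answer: 158/35 ≈ 4.5143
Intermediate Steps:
(-186 - 1*(-28))/(301 - 336) = (-186 + 28)/(-35) = -158*(-1/35) = 158/35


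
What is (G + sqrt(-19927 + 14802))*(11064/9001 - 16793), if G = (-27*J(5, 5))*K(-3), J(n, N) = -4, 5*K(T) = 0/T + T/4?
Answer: 12242561049/45005 - 755713645*I*sqrt(205)/9001 ≈ 2.7203e+5 - 1.2021e+6*I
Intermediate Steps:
K(T) = T/20 (K(T) = (0/T + T/4)/5 = (0 + T*(1/4))/5 = (0 + T/4)/5 = (T/4)/5 = T/20)
G = -81/5 (G = (-27*(-4))*((1/20)*(-3)) = 108*(-3/20) = -81/5 ≈ -16.200)
(G + sqrt(-19927 + 14802))*(11064/9001 - 16793) = (-81/5 + sqrt(-19927 + 14802))*(11064/9001 - 16793) = (-81/5 + sqrt(-5125))*(11064*(1/9001) - 16793) = (-81/5 + 5*I*sqrt(205))*(11064/9001 - 16793) = (-81/5 + 5*I*sqrt(205))*(-151142729/9001) = 12242561049/45005 - 755713645*I*sqrt(205)/9001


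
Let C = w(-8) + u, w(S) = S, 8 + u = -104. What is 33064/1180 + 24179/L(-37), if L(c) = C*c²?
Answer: 54032227/1938504 ≈ 27.873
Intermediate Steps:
u = -112 (u = -8 - 104 = -112)
C = -120 (C = -8 - 112 = -120)
L(c) = -120*c²
33064/1180 + 24179/L(-37) = 33064/1180 + 24179/((-120*(-37)²)) = 33064*(1/1180) + 24179/((-120*1369)) = 8266/295 + 24179/(-164280) = 8266/295 + 24179*(-1/164280) = 8266/295 - 24179/164280 = 54032227/1938504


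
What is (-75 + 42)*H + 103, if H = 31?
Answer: -920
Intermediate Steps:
(-75 + 42)*H + 103 = (-75 + 42)*31 + 103 = -33*31 + 103 = -1023 + 103 = -920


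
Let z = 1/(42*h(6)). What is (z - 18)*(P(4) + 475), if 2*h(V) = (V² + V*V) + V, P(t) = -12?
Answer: -13650629/1638 ≈ -8333.7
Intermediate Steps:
h(V) = V² + V/2 (h(V) = ((V² + V*V) + V)/2 = ((V² + V²) + V)/2 = (2*V² + V)/2 = (V + 2*V²)/2 = V² + V/2)
z = 1/1638 (z = 1/(42*(6*(½ + 6))) = 1/(42*(6*(13/2))) = 1/(42*39) = 1/1638 ≈ 0.00061050)
(z - 18)*(P(4) + 475) = (1/1638 - 18)*(-12 + 475) = -29483/1638*463 = -13650629/1638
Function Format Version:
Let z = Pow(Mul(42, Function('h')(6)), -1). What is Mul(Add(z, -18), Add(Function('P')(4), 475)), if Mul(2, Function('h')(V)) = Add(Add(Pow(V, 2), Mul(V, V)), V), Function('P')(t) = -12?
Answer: Rational(-13650629, 1638) ≈ -8333.7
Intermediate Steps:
Function('h')(V) = Add(Pow(V, 2), Mul(Rational(1, 2), V)) (Function('h')(V) = Mul(Rational(1, 2), Add(Add(Pow(V, 2), Mul(V, V)), V)) = Mul(Rational(1, 2), Add(Add(Pow(V, 2), Pow(V, 2)), V)) = Mul(Rational(1, 2), Add(Mul(2, Pow(V, 2)), V)) = Mul(Rational(1, 2), Add(V, Mul(2, Pow(V, 2)))) = Add(Pow(V, 2), Mul(Rational(1, 2), V)))
z = Rational(1, 1638) (z = Pow(Mul(42, Mul(6, Add(Rational(1, 2), 6))), -1) = Pow(Mul(42, Mul(6, Rational(13, 2))), -1) = Pow(Mul(42, 39), -1) = Pow(1638, -1) = Rational(1, 1638) ≈ 0.00061050)
Mul(Add(z, -18), Add(Function('P')(4), 475)) = Mul(Add(Rational(1, 1638), -18), Add(-12, 475)) = Mul(Rational(-29483, 1638), 463) = Rational(-13650629, 1638)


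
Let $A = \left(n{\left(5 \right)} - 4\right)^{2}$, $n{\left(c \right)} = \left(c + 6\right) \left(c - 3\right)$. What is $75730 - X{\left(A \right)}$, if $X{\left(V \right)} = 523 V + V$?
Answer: $-94046$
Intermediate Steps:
$n{\left(c \right)} = \left(-3 + c\right) \left(6 + c\right)$ ($n{\left(c \right)} = \left(6 + c\right) \left(-3 + c\right) = \left(-3 + c\right) \left(6 + c\right)$)
$A = 324$ ($A = \left(\left(-18 + 5^{2} + 3 \cdot 5\right) - 4\right)^{2} = \left(\left(-18 + 25 + 15\right) - 4\right)^{2} = \left(22 - 4\right)^{2} = 18^{2} = 324$)
$X{\left(V \right)} = 524 V$
$75730 - X{\left(A \right)} = 75730 - 524 \cdot 324 = 75730 - 169776 = -94046$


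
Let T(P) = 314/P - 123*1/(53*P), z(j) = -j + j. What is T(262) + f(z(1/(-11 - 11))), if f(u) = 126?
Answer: 1766155/13886 ≈ 127.19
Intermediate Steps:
z(j) = 0
T(P) = 16519/(53*P) (T(P) = 314/P - 123/(53*P) = 16519/(53*P))
T(262) + f(z(1/(-11 - 11))) = (16519/53)/262 + 126 = (16519/53)*(1/262) + 126 = 16519/13886 + 126 = 1766155/13886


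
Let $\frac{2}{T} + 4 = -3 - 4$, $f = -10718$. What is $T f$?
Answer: $\frac{21436}{11} \approx 1948.7$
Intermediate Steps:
$T = - \frac{2}{11}$ ($T = \frac{2}{-4 - 7} = \frac{2}{-11} = 2 \left(- \frac{1}{11}\right) = - \frac{2}{11} \approx -0.18182$)
$T f = \left(- \frac{2}{11}\right) \left(-10718\right) = \frac{21436}{11}$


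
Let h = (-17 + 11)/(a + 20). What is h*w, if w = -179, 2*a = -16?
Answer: 179/2 ≈ 89.500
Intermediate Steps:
a = -8 (a = (1/2)*(-16) = -8)
h = -1/2 (h = (-17 + 11)/(-8 + 20) = -6/12 = -6*1/12 = -1/2 ≈ -0.50000)
h*w = -1/2*(-179) = 179/2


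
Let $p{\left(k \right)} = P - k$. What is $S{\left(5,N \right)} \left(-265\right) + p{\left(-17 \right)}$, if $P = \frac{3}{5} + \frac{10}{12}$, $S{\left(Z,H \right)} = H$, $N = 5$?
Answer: $- \frac{39197}{30} \approx -1306.6$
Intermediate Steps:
$P = \frac{43}{30}$ ($P = 3 \cdot \frac{1}{5} + 10 \cdot \frac{1}{12} = \frac{3}{5} + \frac{5}{6} = \frac{43}{30} \approx 1.4333$)
$p{\left(k \right)} = \frac{43}{30} - k$
$S{\left(5,N \right)} \left(-265\right) + p{\left(-17 \right)} = 5 \left(-265\right) + \left(\frac{43}{30} - -17\right) = -1325 + \left(\frac{43}{30} + 17\right) = -1325 + \frac{553}{30} = - \frac{39197}{30}$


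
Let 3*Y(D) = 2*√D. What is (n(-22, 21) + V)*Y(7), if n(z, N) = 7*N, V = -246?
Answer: -66*√7 ≈ -174.62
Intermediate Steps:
Y(D) = 2*√D/3 (Y(D) = (2*√D)/3 = 2*√D/3)
(n(-22, 21) + V)*Y(7) = (7*21 - 246)*(2*√7/3) = (147 - 246)*(2*√7/3) = -66*√7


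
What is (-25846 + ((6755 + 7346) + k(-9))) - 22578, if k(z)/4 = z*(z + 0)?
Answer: -33999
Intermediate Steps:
k(z) = 4*z² (k(z) = 4*(z*(z + 0)) = 4*(z*z) = 4*z²)
(-25846 + ((6755 + 7346) + k(-9))) - 22578 = (-25846 + ((6755 + 7346) + 4*(-9)²)) - 22578 = (-25846 + (14101 + 4*81)) - 22578 = (-25846 + (14101 + 324)) - 22578 = (-25846 + 14425) - 22578 = -11421 - 22578 = -33999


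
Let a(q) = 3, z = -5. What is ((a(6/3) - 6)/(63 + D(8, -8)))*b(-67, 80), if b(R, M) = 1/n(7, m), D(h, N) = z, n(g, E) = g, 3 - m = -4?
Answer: -3/406 ≈ -0.0073892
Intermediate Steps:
m = 7 (m = 3 - 1*(-4) = 3 + 4 = 7)
D(h, N) = -5
b(R, M) = ⅐ (b(R, M) = 1/7 = ⅐)
((a(6/3) - 6)/(63 + D(8, -8)))*b(-67, 80) = ((3 - 6)/(63 - 5))*(⅐) = -3/58*(⅐) = -3*1/58*(⅐) = -3/58*⅐ = -3/406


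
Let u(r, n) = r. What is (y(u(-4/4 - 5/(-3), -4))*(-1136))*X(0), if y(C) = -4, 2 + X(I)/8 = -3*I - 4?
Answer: -218112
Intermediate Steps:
X(I) = -48 - 24*I (X(I) = -16 + 8*(-3*I - 4) = -16 + 8*(-4 - 3*I) = -16 + (-32 - 24*I) = -48 - 24*I)
(y(u(-4/4 - 5/(-3), -4))*(-1136))*X(0) = (-4*(-1136))*(-48 - 24*0) = 4544*(-48 + 0) = 4544*(-48) = -218112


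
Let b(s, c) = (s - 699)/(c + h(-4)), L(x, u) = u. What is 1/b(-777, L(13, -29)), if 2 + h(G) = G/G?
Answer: 5/246 ≈ 0.020325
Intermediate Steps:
h(G) = -1 (h(G) = -2 + G/G = -2 + 1 = -1)
b(s, c) = (-699 + s)/(-1 + c) (b(s, c) = (s - 699)/(c - 1) = (-699 + s)/(-1 + c))
1/b(-777, L(13, -29)) = 1/((-699 - 777)/(-1 - 29)) = 1/(-1476/(-30)) = 1/(-1/30*(-1476)) = 1/(246/5) = 5/246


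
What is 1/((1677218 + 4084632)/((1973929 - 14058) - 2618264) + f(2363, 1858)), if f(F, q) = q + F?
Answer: 658393/2773315003 ≈ 0.00023740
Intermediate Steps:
f(F, q) = F + q
1/((1677218 + 4084632)/((1973929 - 14058) - 2618264) + f(2363, 1858)) = 1/((1677218 + 4084632)/((1973929 - 14058) - 2618264) + (2363 + 1858)) = 1/(5761850/(1959871 - 2618264) + 4221) = 1/(5761850/(-658393) + 4221) = 1/(5761850*(-1/658393) + 4221) = 1/(-5761850/658393 + 4221) = 1/(2773315003/658393) = 658393/2773315003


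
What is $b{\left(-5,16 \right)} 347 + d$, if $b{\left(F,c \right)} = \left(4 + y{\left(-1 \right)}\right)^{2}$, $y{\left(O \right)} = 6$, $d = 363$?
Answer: $35063$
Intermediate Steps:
$b{\left(F,c \right)} = 100$ ($b{\left(F,c \right)} = \left(4 + 6\right)^{2} = 10^{2} = 100$)
$b{\left(-5,16 \right)} 347 + d = 100 \cdot 347 + 363 = 34700 + 363 = 35063$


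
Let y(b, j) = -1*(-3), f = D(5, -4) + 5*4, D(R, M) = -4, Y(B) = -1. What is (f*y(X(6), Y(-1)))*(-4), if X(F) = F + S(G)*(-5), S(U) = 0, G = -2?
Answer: -192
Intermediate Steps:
X(F) = F (X(F) = F + 0*(-5) = F + 0 = F)
f = 16 (f = -4 + 5*4 = -4 + 20 = 16)
y(b, j) = 3
(f*y(X(6), Y(-1)))*(-4) = (16*3)*(-4) = 48*(-4) = -192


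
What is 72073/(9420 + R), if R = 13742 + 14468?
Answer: 72073/37630 ≈ 1.9153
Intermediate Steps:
R = 28210
72073/(9420 + R) = 72073/(9420 + 28210) = 72073/37630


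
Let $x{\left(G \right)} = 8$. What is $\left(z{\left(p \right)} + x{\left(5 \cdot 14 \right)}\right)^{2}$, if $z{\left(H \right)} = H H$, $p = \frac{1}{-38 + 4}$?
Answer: $\frac{85544001}{1336336} \approx 64.014$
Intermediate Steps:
$p = - \frac{1}{34}$ ($p = \frac{1}{-34} = - \frac{1}{34} \approx -0.029412$)
$z{\left(H \right)} = H^{2}$
$\left(z{\left(p \right)} + x{\left(5 \cdot 14 \right)}\right)^{2} = \left(\left(- \frac{1}{34}\right)^{2} + 8\right)^{2} = \left(\frac{1}{1156} + 8\right)^{2} = \left(\frac{9249}{1156}\right)^{2} = \frac{85544001}{1336336}$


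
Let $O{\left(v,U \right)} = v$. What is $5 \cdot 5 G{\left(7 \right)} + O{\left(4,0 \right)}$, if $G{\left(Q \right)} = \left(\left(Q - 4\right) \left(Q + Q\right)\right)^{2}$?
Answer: $44104$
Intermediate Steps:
$G{\left(Q \right)} = 4 Q^{2} \left(-4 + Q\right)^{2}$ ($G{\left(Q \right)} = \left(\left(-4 + Q\right) 2 Q\right)^{2} = \left(2 Q \left(-4 + Q\right)\right)^{2} = 4 Q^{2} \left(-4 + Q\right)^{2}$)
$5 \cdot 5 G{\left(7 \right)} + O{\left(4,0 \right)} = 5 \cdot 5 \cdot 4 \cdot 7^{2} \left(-4 + 7\right)^{2} + 4 = 25 \cdot 4 \cdot 49 \cdot 3^{2} + 4 = 25 \cdot 4 \cdot 49 \cdot 9 + 4 = 25 \cdot 1764 + 4 = 44100 + 4 = 44104$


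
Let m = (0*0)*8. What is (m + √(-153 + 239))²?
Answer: 86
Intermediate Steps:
m = 0 (m = 0*8 = 0)
(m + √(-153 + 239))² = (0 + √(-153 + 239))² = (0 + √86)² = (√86)² = 86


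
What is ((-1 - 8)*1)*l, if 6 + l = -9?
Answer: 135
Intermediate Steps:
l = -15 (l = -6 - 9 = -15)
((-1 - 8)*1)*l = ((-1 - 8)*1)*(-15) = -9*1*(-15) = -9*(-15) = 135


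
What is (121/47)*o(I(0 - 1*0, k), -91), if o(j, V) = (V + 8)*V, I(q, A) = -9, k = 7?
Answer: 913913/47 ≈ 19445.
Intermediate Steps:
o(j, V) = V*(8 + V) (o(j, V) = (8 + V)*V = V*(8 + V))
(121/47)*o(I(0 - 1*0, k), -91) = (121/47)*(-91*(8 - 91)) = (121*(1/47))*(-91*(-83)) = (121/47)*7553 = 913913/47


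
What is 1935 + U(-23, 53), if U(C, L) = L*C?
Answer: 716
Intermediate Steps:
U(C, L) = C*L
1935 + U(-23, 53) = 1935 - 23*53 = 1935 - 1219 = 716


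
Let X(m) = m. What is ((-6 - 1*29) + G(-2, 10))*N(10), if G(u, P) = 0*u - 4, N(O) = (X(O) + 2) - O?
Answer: -78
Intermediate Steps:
N(O) = 2 (N(O) = (O + 2) - O = (2 + O) - O = 2)
G(u, P) = -4 (G(u, P) = 0 - 4 = -4)
((-6 - 1*29) + G(-2, 10))*N(10) = ((-6 - 1*29) - 4)*2 = ((-6 - 29) - 4)*2 = (-35 - 4)*2 = -39*2 = -78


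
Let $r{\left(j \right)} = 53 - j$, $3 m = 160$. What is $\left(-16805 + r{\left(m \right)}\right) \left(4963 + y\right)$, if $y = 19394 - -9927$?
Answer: $-576154048$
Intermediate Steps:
$m = \frac{160}{3}$ ($m = \frac{1}{3} \cdot 160 = \frac{160}{3} \approx 53.333$)
$y = 29321$ ($y = 19394 + 9927 = 29321$)
$\left(-16805 + r{\left(m \right)}\right) \left(4963 + y\right) = \left(-16805 + \left(53 - \frac{160}{3}\right)\right) \left(4963 + 29321\right) = \left(-16805 + \left(53 - \frac{160}{3}\right)\right) 34284 = \left(-16805 - \frac{1}{3}\right) 34284 = \left(- \frac{50416}{3}\right) 34284 = -576154048$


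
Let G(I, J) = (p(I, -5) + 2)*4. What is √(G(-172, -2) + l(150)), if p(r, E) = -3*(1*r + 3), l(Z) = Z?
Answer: √2186 ≈ 46.755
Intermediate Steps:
p(r, E) = -9 - 3*r (p(r, E) = -3*(r + 3) = -3*(3 + r) = -9 - 3*r)
G(I, J) = -28 - 12*I (G(I, J) = ((-9 - 3*I) + 2)*4 = (-7 - 3*I)*4 = -28 - 12*I)
√(G(-172, -2) + l(150)) = √((-28 - 12*(-172)) + 150) = √((-28 + 2064) + 150) = √(2036 + 150) = √2186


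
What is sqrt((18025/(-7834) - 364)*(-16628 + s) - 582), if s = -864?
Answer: 2*sqrt(24574524200971)/3917 ≈ 2531.2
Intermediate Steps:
sqrt((18025/(-7834) - 364)*(-16628 + s) - 582) = sqrt((18025/(-7834) - 364)*(-16628 - 864) - 582) = sqrt((18025*(-1/7834) - 364)*(-17492) - 582) = sqrt((-18025/7834 - 364)*(-17492) - 582) = sqrt(-2869601/7834*(-17492) - 582) = sqrt(25097530346/3917 - 582) = sqrt(25095250652/3917) = 2*sqrt(24574524200971)/3917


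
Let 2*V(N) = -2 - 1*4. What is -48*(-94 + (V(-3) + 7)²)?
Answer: 3744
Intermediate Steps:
V(N) = -3 (V(N) = (-2 - 1*4)/2 = (-2 - 4)/2 = (½)*(-6) = -3)
-48*(-94 + (V(-3) + 7)²) = -48*(-94 + (-3 + 7)²) = -48*(-94 + 4²) = -48*(-94 + 16) = -48*(-78) = 3744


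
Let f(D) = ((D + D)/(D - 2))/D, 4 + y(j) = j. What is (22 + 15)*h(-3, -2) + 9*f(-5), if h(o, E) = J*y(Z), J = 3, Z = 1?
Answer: -2349/7 ≈ -335.57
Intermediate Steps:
y(j) = -4 + j
h(o, E) = -9 (h(o, E) = 3*(-4 + 1) = 3*(-3) = -9)
f(D) = 2/(-2 + D) (f(D) = ((2*D)/(-2 + D))/D = (2*D/(-2 + D))/D = 2/(-2 + D))
(22 + 15)*h(-3, -2) + 9*f(-5) = (22 + 15)*(-9) + 9*(2/(-2 - 5)) = 37*(-9) + 9*(2/(-7)) = -333 + 9*(2*(-⅐)) = -333 + 9*(-2/7) = -333 - 18/7 = -2349/7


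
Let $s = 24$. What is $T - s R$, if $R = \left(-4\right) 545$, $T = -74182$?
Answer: $-21862$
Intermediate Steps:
$R = -2180$
$T - s R = -74182 - 24 \left(-2180\right) = -74182 - -52320 = -74182 + 52320 = -21862$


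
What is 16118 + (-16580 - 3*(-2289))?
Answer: 6405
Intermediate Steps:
16118 + (-16580 - 3*(-2289)) = 16118 + (-16580 + 6867) = 16118 - 9713 = 6405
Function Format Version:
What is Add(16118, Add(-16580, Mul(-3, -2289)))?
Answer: 6405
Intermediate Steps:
Add(16118, Add(-16580, Mul(-3, -2289))) = Add(16118, Add(-16580, 6867)) = Add(16118, -9713) = 6405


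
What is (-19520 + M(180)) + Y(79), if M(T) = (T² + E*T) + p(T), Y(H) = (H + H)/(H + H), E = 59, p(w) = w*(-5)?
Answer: 22601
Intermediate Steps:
p(w) = -5*w
Y(H) = 1 (Y(H) = (2*H)/((2*H)) = (2*H)*(1/(2*H)) = 1)
M(T) = T² + 54*T (M(T) = (T² + 59*T) - 5*T = T² + 54*T)
(-19520 + M(180)) + Y(79) = (-19520 + 180*(54 + 180)) + 1 = (-19520 + 180*234) + 1 = (-19520 + 42120) + 1 = 22600 + 1 = 22601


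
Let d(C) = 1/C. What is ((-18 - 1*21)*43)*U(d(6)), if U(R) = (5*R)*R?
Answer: -2795/12 ≈ -232.92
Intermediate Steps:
U(R) = 5*R²
((-18 - 1*21)*43)*U(d(6)) = ((-18 - 1*21)*43)*(5*(1/6)²) = ((-18 - 21)*43)*(5*(⅙)²) = (-39*43)*(5*(1/36)) = -1677*5/36 = -2795/12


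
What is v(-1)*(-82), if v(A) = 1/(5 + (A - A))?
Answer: -82/5 ≈ -16.400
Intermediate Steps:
v(A) = ⅕ (v(A) = 1/(5 + 0) = 1/5 = ⅕)
v(-1)*(-82) = (⅕)*(-82) = -82/5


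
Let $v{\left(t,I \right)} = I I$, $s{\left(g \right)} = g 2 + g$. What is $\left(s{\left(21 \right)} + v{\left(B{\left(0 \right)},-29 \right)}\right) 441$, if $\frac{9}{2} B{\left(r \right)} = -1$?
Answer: $398664$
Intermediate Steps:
$s{\left(g \right)} = 3 g$ ($s{\left(g \right)} = 2 g + g = 3 g$)
$B{\left(r \right)} = - \frac{2}{9}$ ($B{\left(r \right)} = \frac{2}{9} \left(-1\right) = - \frac{2}{9}$)
$v{\left(t,I \right)} = I^{2}$
$\left(s{\left(21 \right)} + v{\left(B{\left(0 \right)},-29 \right)}\right) 441 = \left(3 \cdot 21 + \left(-29\right)^{2}\right) 441 = \left(63 + 841\right) 441 = 904 \cdot 441 = 398664$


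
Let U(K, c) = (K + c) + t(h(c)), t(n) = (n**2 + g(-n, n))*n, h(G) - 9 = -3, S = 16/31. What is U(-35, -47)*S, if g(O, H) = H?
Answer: 2720/31 ≈ 87.742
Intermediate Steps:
S = 16/31 (S = 16*(1/31) = 16/31 ≈ 0.51613)
h(G) = 6 (h(G) = 9 - 3 = 6)
t(n) = n*(n + n**2) (t(n) = (n**2 + n)*n = (n + n**2)*n = n*(n + n**2))
U(K, c) = 252 + K + c (U(K, c) = (K + c) + 6**2*(1 + 6) = (K + c) + 36*7 = (K + c) + 252 = 252 + K + c)
U(-35, -47)*S = (252 - 35 - 47)*(16/31) = 170*(16/31) = 2720/31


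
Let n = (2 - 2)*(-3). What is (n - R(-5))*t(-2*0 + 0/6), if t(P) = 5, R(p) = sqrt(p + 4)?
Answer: -5*I ≈ -5.0*I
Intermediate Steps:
R(p) = sqrt(4 + p)
n = 0 (n = 0*(-3) = 0)
(n - R(-5))*t(-2*0 + 0/6) = (0 - sqrt(4 - 5))*5 = (0 - sqrt(-1))*5 = (0 - I)*5 = -I*5 = -5*I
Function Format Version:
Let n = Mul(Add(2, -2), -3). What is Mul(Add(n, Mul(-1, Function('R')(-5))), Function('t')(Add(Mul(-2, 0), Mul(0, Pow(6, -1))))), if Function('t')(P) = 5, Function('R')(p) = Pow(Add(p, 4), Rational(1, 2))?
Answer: Mul(-5, I) ≈ Mul(-5.0000, I)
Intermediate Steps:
Function('R')(p) = Pow(Add(4, p), Rational(1, 2))
n = 0 (n = Mul(0, -3) = 0)
Mul(Add(n, Mul(-1, Function('R')(-5))), Function('t')(Add(Mul(-2, 0), Mul(0, Pow(6, -1))))) = Mul(Add(0, Mul(-1, Pow(Add(4, -5), Rational(1, 2)))), 5) = Mul(Add(0, Mul(-1, Pow(-1, Rational(1, 2)))), 5) = Mul(Add(0, Mul(-1, I)), 5) = Mul(Mul(-1, I), 5) = Mul(-5, I)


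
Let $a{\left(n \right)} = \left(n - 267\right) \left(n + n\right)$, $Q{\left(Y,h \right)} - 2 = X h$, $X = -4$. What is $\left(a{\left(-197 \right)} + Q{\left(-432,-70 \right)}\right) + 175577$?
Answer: $358675$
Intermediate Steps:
$Q{\left(Y,h \right)} = 2 - 4 h$
$a{\left(n \right)} = 2 n \left(-267 + n\right)$ ($a{\left(n \right)} = \left(-267 + n\right) 2 n = 2 n \left(-267 + n\right)$)
$\left(a{\left(-197 \right)} + Q{\left(-432,-70 \right)}\right) + 175577 = \left(2 \left(-197\right) \left(-267 - 197\right) + \left(2 - -280\right)\right) + 175577 = \left(2 \left(-197\right) \left(-464\right) + \left(2 + 280\right)\right) + 175577 = \left(182816 + 282\right) + 175577 = 183098 + 175577 = 358675$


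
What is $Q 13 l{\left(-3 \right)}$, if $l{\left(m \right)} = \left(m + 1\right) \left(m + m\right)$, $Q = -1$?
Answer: $-156$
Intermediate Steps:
$l{\left(m \right)} = 2 m \left(1 + m\right)$ ($l{\left(m \right)} = \left(1 + m\right) 2 m = 2 m \left(1 + m\right)$)
$Q 13 l{\left(-3 \right)} = \left(-1\right) 13 \cdot 2 \left(-3\right) \left(1 - 3\right) = - 13 \cdot 2 \left(-3\right) \left(-2\right) = \left(-13\right) 12 = -156$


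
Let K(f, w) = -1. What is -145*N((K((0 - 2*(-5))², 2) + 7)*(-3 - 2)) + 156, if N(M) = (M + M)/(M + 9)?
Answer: -1808/7 ≈ -258.29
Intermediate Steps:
N(M) = 2*M/(9 + M) (N(M) = (2*M)/(9 + M) = 2*M/(9 + M))
-145*N((K((0 - 2*(-5))², 2) + 7)*(-3 - 2)) + 156 = -290*(-1 + 7)*(-3 - 2)/(9 + (-1 + 7)*(-3 - 2)) + 156 = -290*6*(-5)/(9 + 6*(-5)) + 156 = -290*(-30)/(9 - 30) + 156 = -290*(-30)/(-21) + 156 = -290*(-30)*(-1)/21 + 156 = -145*20/7 + 156 = -2900/7 + 156 = -1808/7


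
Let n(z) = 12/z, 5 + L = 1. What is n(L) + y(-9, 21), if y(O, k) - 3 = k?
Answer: 21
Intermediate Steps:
L = -4 (L = -5 + 1 = -4)
y(O, k) = 3 + k
n(L) + y(-9, 21) = 12/(-4) + (3 + 21) = 12*(-¼) + 24 = -3 + 24 = 21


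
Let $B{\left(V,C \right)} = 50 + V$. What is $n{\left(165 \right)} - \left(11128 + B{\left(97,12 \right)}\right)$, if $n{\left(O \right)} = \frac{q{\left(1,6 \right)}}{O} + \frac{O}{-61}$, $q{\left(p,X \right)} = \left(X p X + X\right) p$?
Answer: $- \frac{37835846}{3355} \approx -11277.0$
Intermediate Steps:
$q{\left(p,X \right)} = p \left(X + p X^{2}\right)$ ($q{\left(p,X \right)} = \left(p X^{2} + X\right) p = \left(X + p X^{2}\right) p = p \left(X + p X^{2}\right)$)
$n{\left(O \right)} = \frac{42}{O} - \frac{O}{61}$ ($n{\left(O \right)} = \frac{6 \cdot 1 \left(1 + 6 \cdot 1\right)}{O} + \frac{O}{-61} = \frac{6 \cdot 1 \left(1 + 6\right)}{O} + O \left(- \frac{1}{61}\right) = \frac{6 \cdot 1 \cdot 7}{O} - \frac{O}{61} = \frac{42}{O} - \frac{O}{61}$)
$n{\left(165 \right)} - \left(11128 + B{\left(97,12 \right)}\right) = \left(\frac{42}{165} - \frac{165}{61}\right) - 11275 = \left(42 \cdot \frac{1}{165} - \frac{165}{61}\right) - 11275 = \left(\frac{14}{55} - \frac{165}{61}\right) - 11275 = - \frac{8221}{3355} + \left(-20752 + 9477\right) = - \frac{8221}{3355} - 11275 = - \frac{37835846}{3355}$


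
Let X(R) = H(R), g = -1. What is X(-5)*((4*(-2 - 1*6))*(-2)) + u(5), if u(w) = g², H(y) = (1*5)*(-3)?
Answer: -959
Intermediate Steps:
H(y) = -15 (H(y) = 5*(-3) = -15)
X(R) = -15
u(w) = 1 (u(w) = (-1)² = 1)
X(-5)*((4*(-2 - 1*6))*(-2)) + u(5) = -15*4*(-2 - 1*6)*(-2) + 1 = -15*4*(-2 - 6)*(-2) + 1 = -15*4*(-8)*(-2) + 1 = -(-480)*(-2) + 1 = -15*64 + 1 = -960 + 1 = -959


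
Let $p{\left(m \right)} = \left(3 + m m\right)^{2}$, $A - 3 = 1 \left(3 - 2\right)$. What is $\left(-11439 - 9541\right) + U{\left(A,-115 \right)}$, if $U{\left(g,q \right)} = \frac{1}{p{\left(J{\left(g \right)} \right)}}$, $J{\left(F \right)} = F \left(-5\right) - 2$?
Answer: $- \frac{4975805619}{237169} \approx -20980.0$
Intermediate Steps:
$J{\left(F \right)} = -2 - 5 F$ ($J{\left(F \right)} = - 5 F - 2 = -2 - 5 F$)
$A = 4$ ($A = 3 + 1 \left(3 - 2\right) = 3 + 1 \cdot 1 = 3 + 1 = 4$)
$p{\left(m \right)} = \left(3 + m^{2}\right)^{2}$
$U{\left(g,q \right)} = \frac{1}{\left(3 + \left(-2 - 5 g\right)^{2}\right)^{2}}$
$\left(-11439 - 9541\right) + U{\left(A,-115 \right)} = \left(-11439 - 9541\right) + \frac{1}{\left(3 + \left(2 + 5 \cdot 4\right)^{2}\right)^{2}} = -20980 + \frac{1}{\left(3 + \left(2 + 20\right)^{2}\right)^{2}} = -20980 + \frac{1}{\left(3 + 22^{2}\right)^{2}} = -20980 + \frac{1}{\left(3 + 484\right)^{2}} = -20980 + \frac{1}{237169} = - \frac{4975805619}{237169}$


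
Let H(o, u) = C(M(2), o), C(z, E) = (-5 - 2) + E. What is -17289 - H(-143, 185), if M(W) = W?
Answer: -17139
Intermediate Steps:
C(z, E) = -7 + E
H(o, u) = -7 + o
-17289 - H(-143, 185) = -17289 - (-7 - 143) = -17289 - 1*(-150) = -17289 + 150 = -17139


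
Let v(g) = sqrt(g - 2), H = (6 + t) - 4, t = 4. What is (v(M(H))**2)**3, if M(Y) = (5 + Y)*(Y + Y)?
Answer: 2197000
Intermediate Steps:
H = 6 (H = (6 + 4) - 4 = 10 - 4 = 6)
M(Y) = 2*Y*(5 + Y) (M(Y) = (5 + Y)*(2*Y) = 2*Y*(5 + Y))
v(g) = sqrt(-2 + g)
(v(M(H))**2)**3 = ((sqrt(-2 + 2*6*(5 + 6)))**2)**3 = ((sqrt(-2 + 2*6*11))**2)**3 = ((sqrt(-2 + 132))**2)**3 = ((sqrt(130))**2)**3 = 130**3 = 2197000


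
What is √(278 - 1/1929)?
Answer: √1034447469/1929 ≈ 16.673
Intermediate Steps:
√(278 - 1/1929) = √(536261/1929) = √1034447469/1929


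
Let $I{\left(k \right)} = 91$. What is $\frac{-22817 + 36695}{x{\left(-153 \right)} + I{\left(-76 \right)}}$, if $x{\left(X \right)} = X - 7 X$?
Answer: $\frac{13878}{1009} \approx 13.754$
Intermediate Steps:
$x{\left(X \right)} = - 6 X$
$\frac{-22817 + 36695}{x{\left(-153 \right)} + I{\left(-76 \right)}} = \frac{-22817 + 36695}{\left(-6\right) \left(-153\right) + 91} = \frac{13878}{918 + 91} = \frac{13878}{1009}$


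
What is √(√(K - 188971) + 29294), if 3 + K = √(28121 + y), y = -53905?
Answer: √(29294 + √2*√(-94487 + I*√6446)) ≈ 171.16 + 1.27*I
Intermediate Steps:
K = -3 + 2*I*√6446 (K = -3 + √(28121 - 53905) = -3 + √(-25784) = -3 + 2*I*√6446 ≈ -3.0 + 160.57*I)
√(√(K - 188971) + 29294) = √(√((-3 + 2*I*√6446) - 188971) + 29294) = √(√(-188974 + 2*I*√6446) + 29294) = √(29294 + √(-188974 + 2*I*√6446))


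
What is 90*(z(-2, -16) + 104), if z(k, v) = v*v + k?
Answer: 32220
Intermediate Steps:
z(k, v) = k + v² (z(k, v) = v² + k = k + v²)
90*(z(-2, -16) + 104) = 90*((-2 + (-16)²) + 104) = 90*((-2 + 256) + 104) = 90*(254 + 104) = 90*358 = 32220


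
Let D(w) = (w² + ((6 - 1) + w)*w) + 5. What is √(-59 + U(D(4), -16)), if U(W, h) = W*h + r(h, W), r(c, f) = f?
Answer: I*√914 ≈ 30.232*I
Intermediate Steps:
D(w) = 5 + w² + w*(5 + w) (D(w) = (w² + (5 + w)*w) + 5 = (w² + w*(5 + w)) + 5 = 5 + w² + w*(5 + w))
U(W, h) = W + W*h (U(W, h) = W*h + W = W + W*h)
√(-59 + U(D(4), -16)) = √(-59 + (5 + 2*4² + 5*4)*(1 - 16)) = √(-59 + (5 + 2*16 + 20)*(-15)) = √(-59 + (5 + 32 + 20)*(-15)) = √(-59 + 57*(-15)) = √(-59 - 855) = √(-914) = I*√914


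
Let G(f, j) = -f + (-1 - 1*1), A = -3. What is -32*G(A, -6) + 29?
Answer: -3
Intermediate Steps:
G(f, j) = -2 - f (G(f, j) = -f + (-1 - 1) = -f - 2 = -2 - f)
-32*G(A, -6) + 29 = -32*(-2 - 1*(-3)) + 29 = -32*(-2 + 3) + 29 = -32*1 + 29 = -32 + 29 = -3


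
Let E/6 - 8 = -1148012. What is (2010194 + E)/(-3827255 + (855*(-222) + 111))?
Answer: 2438915/2008477 ≈ 1.2143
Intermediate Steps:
E = -6888024 (E = 48 + 6*(-1148012) = 48 - 6888072 = -6888024)
(2010194 + E)/(-3827255 + (855*(-222) + 111)) = (2010194 - 6888024)/(-3827255 + (855*(-222) + 111)) = -4877830/(-3827255 + (-189810 + 111)) = -4877830/(-3827255 - 189699) = -4877830/(-4016954) = -4877830*(-1/4016954) = 2438915/2008477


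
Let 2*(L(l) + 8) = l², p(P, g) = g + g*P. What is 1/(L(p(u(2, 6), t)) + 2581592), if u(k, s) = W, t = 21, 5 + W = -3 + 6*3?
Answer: 2/5216529 ≈ 3.8340e-7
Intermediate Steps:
W = 10 (W = -5 + (-3 + 6*3) = -5 + (-3 + 18) = -5 + 15 = 10)
u(k, s) = 10
p(P, g) = g + P*g
L(l) = -8 + l²/2
1/(L(p(u(2, 6), t)) + 2581592) = 1/((-8 + (21*(1 + 10))²/2) + 2581592) = 1/((-8 + (21*11)²/2) + 2581592) = 1/((-8 + (½)*231²) + 2581592) = 1/((-8 + (½)*53361) + 2581592) = 1/((-8 + 53361/2) + 2581592) = 1/(53345/2 + 2581592) = 1/(5216529/2) = 2/5216529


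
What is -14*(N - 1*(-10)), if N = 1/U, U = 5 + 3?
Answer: -567/4 ≈ -141.75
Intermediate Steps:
U = 8
N = ⅛ (N = 1/8 = ⅛ ≈ 0.12500)
-14*(N - 1*(-10)) = -14*(⅛ - 1*(-10)) = -14*(⅛ + 10) = -14*81/8 = -567/4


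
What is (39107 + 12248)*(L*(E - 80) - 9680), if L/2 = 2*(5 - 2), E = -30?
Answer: -564905000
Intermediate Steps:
L = 12 (L = 2*(2*(5 - 2)) = 2*(2*3) = 2*6 = 12)
(39107 + 12248)*(L*(E - 80) - 9680) = (39107 + 12248)*(12*(-30 - 80) - 9680) = 51355*(12*(-110) - 9680) = 51355*(-1320 - 9680) = 51355*(-11000) = -564905000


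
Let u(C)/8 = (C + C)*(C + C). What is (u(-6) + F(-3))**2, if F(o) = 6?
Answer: 1340964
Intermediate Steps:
u(C) = 32*C**2 (u(C) = 8*((C + C)*(C + C)) = 8*((2*C)*(2*C)) = 8*(4*C**2) = 32*C**2)
(u(-6) + F(-3))**2 = (32*(-6)**2 + 6)**2 = (32*36 + 6)**2 = (1152 + 6)**2 = 1158**2 = 1340964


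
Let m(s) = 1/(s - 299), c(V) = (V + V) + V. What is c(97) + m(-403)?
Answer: 204281/702 ≈ 291.00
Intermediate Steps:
c(V) = 3*V (c(V) = 2*V + V = 3*V)
m(s) = 1/(-299 + s)
c(97) + m(-403) = 3*97 + 1/(-299 - 403) = 291 + 1/(-702) = 291 - 1/702 = 204281/702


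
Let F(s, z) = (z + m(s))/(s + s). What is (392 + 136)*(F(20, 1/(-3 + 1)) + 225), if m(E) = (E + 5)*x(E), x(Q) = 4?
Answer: 600567/5 ≈ 1.2011e+5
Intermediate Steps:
m(E) = 20 + 4*E (m(E) = (E + 5)*4 = (5 + E)*4 = 20 + 4*E)
F(s, z) = (20 + z + 4*s)/(2*s) (F(s, z) = (z + (20 + 4*s))/(s + s) = (20 + z + 4*s)/((2*s)) = (20 + z + 4*s)*(1/(2*s)) = (20 + z + 4*s)/(2*s))
(392 + 136)*(F(20, 1/(-3 + 1)) + 225) = (392 + 136)*((½)*(20 + 1/(-3 + 1) + 4*20)/20 + 225) = 528*((½)*(1/20)*(20 + 1/(-2) + 80) + 225) = 528*((½)*(1/20)*(20 - ½ + 80) + 225) = 528*((½)*(1/20)*(199/2) + 225) = 528*(199/80 + 225) = 528*(18199/80) = 600567/5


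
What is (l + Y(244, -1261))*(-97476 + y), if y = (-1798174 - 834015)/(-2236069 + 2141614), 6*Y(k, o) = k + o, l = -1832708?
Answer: 6748261539575041/37782 ≈ 1.7861e+11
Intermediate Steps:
Y(k, o) = k/6 + o/6 (Y(k, o) = (k + o)/6 = k/6 + o/6)
y = 2632189/94455 (y = -2632189/(-94455) = -2632189*(-1/94455) = 2632189/94455 ≈ 27.867)
(l + Y(244, -1261))*(-97476 + y) = (-1832708 + ((⅙)*244 + (⅙)*(-1261)))*(-97476 + 2632189/94455) = (-1832708 + (122/3 - 1261/6))*(-9204463391/94455) = (-1832708 - 339/2)*(-9204463391/94455) = -3665755/2*(-9204463391/94455) = 6748261539575041/37782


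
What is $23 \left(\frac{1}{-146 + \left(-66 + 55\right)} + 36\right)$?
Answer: $\frac{129973}{157} \approx 827.85$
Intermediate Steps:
$23 \left(\frac{1}{-146 + \left(-66 + 55\right)} + 36\right) = 23 \left(\frac{1}{-146 - 11} + 36\right) = 23 \left(\frac{1}{-157} + 36\right) = 23 \left(- \frac{1}{157} + 36\right) = 23 \cdot \frac{5651}{157} = \frac{129973}{157}$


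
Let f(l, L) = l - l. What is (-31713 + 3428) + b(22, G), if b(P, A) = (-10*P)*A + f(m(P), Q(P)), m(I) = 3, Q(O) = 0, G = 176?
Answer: -67005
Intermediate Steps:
f(l, L) = 0
b(P, A) = -10*A*P (b(P, A) = (-10*P)*A + 0 = -10*A*P + 0 = -10*A*P)
(-31713 + 3428) + b(22, G) = (-31713 + 3428) - 10*176*22 = -28285 - 38720 = -67005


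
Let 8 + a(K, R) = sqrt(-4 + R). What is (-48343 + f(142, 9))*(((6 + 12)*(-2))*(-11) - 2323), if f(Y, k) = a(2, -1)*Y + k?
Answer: 95328690 - 273634*I*sqrt(5) ≈ 9.5329e+7 - 6.1186e+5*I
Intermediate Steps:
a(K, R) = -8 + sqrt(-4 + R)
f(Y, k) = k + Y*(-8 + I*sqrt(5)) (f(Y, k) = (-8 + sqrt(-4 - 1))*Y + k = (-8 + sqrt(-5))*Y + k = (-8 + I*sqrt(5))*Y + k = Y*(-8 + I*sqrt(5)) + k = k + Y*(-8 + I*sqrt(5)))
(-48343 + f(142, 9))*(((6 + 12)*(-2))*(-11) - 2323) = (-48343 + (9 - 1*142*(8 - I*sqrt(5))))*(((6 + 12)*(-2))*(-11) - 2323) = (-48343 + (9 + (-1136 + 142*I*sqrt(5))))*((18*(-2))*(-11) - 2323) = (-48343 + (-1127 + 142*I*sqrt(5)))*(-36*(-11) - 2323) = (-49470 + 142*I*sqrt(5))*(396 - 2323) = (-49470 + 142*I*sqrt(5))*(-1927) = 95328690 - 273634*I*sqrt(5)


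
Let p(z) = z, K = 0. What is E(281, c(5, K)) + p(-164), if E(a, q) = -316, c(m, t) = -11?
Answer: -480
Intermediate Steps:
E(281, c(5, K)) + p(-164) = -316 - 164 = -480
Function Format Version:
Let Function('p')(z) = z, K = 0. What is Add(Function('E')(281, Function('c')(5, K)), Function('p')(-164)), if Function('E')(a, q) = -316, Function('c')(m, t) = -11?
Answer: -480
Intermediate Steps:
Add(Function('E')(281, Function('c')(5, K)), Function('p')(-164)) = Add(-316, -164) = -480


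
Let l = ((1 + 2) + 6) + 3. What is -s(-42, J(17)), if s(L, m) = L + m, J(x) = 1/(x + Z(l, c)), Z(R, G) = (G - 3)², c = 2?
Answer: 755/18 ≈ 41.944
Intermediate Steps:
l = 12 (l = (3 + 6) + 3 = 9 + 3 = 12)
Z(R, G) = (-3 + G)²
J(x) = 1/(1 + x) (J(x) = 1/(x + (-3 + 2)²) = 1/(x + (-1)²) = 1/(x + 1) = 1/(1 + x))
-s(-42, J(17)) = -(-42 + 1/(1 + 17)) = -(-42 + 1/18) = -1*(-755/18) = 755/18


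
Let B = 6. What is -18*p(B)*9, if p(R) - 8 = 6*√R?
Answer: -1296 - 972*√6 ≈ -3676.9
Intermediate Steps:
p(R) = 8 + 6*√R
-18*p(B)*9 = -18*(8 + 6*√6)*9 = (-144 - 108*√6)*9 = -1296 - 972*√6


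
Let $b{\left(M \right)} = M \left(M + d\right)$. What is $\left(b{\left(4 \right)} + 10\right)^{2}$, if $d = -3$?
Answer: $196$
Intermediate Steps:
$b{\left(M \right)} = M \left(-3 + M\right)$ ($b{\left(M \right)} = M \left(M - 3\right) = M \left(-3 + M\right)$)
$\left(b{\left(4 \right)} + 10\right)^{2} = \left(4 \left(-3 + 4\right) + 10\right)^{2} = \left(4 \cdot 1 + 10\right)^{2} = \left(4 + 10\right)^{2} = 14^{2} = 196$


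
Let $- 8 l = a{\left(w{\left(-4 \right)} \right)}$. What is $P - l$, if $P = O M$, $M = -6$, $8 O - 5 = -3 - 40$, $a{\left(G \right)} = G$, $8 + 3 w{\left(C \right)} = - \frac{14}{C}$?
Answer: $\frac{453}{16} \approx 28.313$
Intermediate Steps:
$w{\left(C \right)} = - \frac{8}{3} - \frac{14}{3 C}$ ($w{\left(C \right)} = - \frac{8}{3} + \frac{\left(-14\right) \frac{1}{C}}{3} = - \frac{8}{3} - \frac{14}{3 C}$)
$l = \frac{3}{16}$ ($l = - \frac{\frac{2}{3} \frac{1}{-4} \left(-7 - -16\right)}{8} = - \frac{\frac{2}{3} \left(- \frac{1}{4}\right) \left(-7 + 16\right)}{8} = - \frac{\frac{2}{3} \left(- \frac{1}{4}\right) 9}{8} = \left(- \frac{1}{8}\right) \left(- \frac{3}{2}\right) = \frac{3}{16} \approx 0.1875$)
$O = - \frac{19}{4}$ ($O = \frac{5}{8} + \frac{-3 - 40}{8} = \frac{5}{8} + \frac{1}{8} \left(-43\right) = \frac{5}{8} - \frac{43}{8} = - \frac{19}{4} \approx -4.75$)
$P = \frac{57}{2}$ ($P = \left(- \frac{19}{4}\right) \left(-6\right) = \frac{57}{2} \approx 28.5$)
$P - l = \frac{57}{2} - \frac{3}{16} = \frac{453}{16}$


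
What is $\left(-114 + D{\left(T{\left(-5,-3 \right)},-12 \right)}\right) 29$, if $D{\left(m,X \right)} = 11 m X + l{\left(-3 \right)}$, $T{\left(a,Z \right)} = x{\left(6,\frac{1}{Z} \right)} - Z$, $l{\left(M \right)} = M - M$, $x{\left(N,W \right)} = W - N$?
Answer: $9454$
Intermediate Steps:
$l{\left(M \right)} = 0$
$T{\left(a,Z \right)} = -6 + \frac{1}{Z} - Z$ ($T{\left(a,Z \right)} = \left(\frac{1}{Z} - 6\right) - Z = \left(-6 + \frac{1}{Z}\right) - Z = -6 + \frac{1}{Z} - Z$)
$D{\left(m,X \right)} = 11 X m$ ($D{\left(m,X \right)} = 11 m X + 0 = 11 X m + 0 = 11 X m$)
$\left(-114 + D{\left(T{\left(-5,-3 \right)},-12 \right)}\right) 29 = \left(-114 + 11 \left(-12\right) \left(-6 + \frac{1}{-3} - -3\right)\right) 29 = \left(-114 + 11 \left(-12\right) \left(-6 - \frac{1}{3} + 3\right)\right) 29 = \left(-114 + 11 \left(-12\right) \left(- \frac{10}{3}\right)\right) 29 = \left(-114 + 440\right) 29 = 326 \cdot 29 = 9454$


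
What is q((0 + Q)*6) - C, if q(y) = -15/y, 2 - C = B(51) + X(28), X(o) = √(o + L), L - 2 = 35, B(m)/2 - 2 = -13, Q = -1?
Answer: -43/2 + √65 ≈ -13.438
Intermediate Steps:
B(m) = -22 (B(m) = 4 + 2*(-13) = 4 - 26 = -22)
L = 37 (L = 2 + 35 = 37)
X(o) = √(37 + o) (X(o) = √(o + 37) = √(37 + o))
C = 24 - √65 (C = 2 - (-22 + √(37 + 28)) = 2 - (-22 + √65) = 2 + (22 - √65) = 24 - √65 ≈ 15.938)
q((0 + Q)*6) - C = -15*1/(6*(0 - 1)) - (24 - √65) = -15/((-1*6)) + (-24 + √65) = -15/(-6) + (-24 + √65) = -15*(-⅙) + (-24 + √65) = 5/2 + (-24 + √65) = -43/2 + √65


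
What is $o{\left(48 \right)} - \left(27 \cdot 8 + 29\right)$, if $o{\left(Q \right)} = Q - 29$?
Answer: $-226$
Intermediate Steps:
$o{\left(Q \right)} = -29 + Q$
$o{\left(48 \right)} - \left(27 \cdot 8 + 29\right) = \left(-29 + 48\right) - \left(27 \cdot 8 + 29\right) = 19 - \left(216 + 29\right) = 19 - 245 = -226$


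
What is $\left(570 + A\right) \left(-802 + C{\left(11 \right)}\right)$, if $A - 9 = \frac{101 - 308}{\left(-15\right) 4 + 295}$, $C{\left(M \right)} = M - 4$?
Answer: $- \frac{21601422}{47} \approx -4.596 \cdot 10^{5}$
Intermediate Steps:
$C{\left(M \right)} = -4 + M$
$A = \frac{1908}{235}$ ($A = 9 + \frac{101 - 308}{\left(-15\right) 4 + 295} = 9 - \frac{207}{-60 + 295} = 9 - \frac{207}{235} = \frac{1908}{235} \approx 8.1191$)
$\left(570 + A\right) \left(-802 + C{\left(11 \right)}\right) = \left(570 + \frac{1908}{235}\right) \left(-802 + \left(-4 + 11\right)\right) = \frac{135858 \left(-802 + 7\right)}{235} = \frac{135858}{235} \left(-795\right) = - \frac{21601422}{47}$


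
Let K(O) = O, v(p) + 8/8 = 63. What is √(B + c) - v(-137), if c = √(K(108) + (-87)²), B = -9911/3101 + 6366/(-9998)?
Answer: -62 + √(-921054196171228 + 720926617818603*√853)/15501899 ≈ -52.847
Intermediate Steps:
v(p) = 62 (v(p) = -1 + 63 = 62)
B = -59415572/15501899 (B = -9911*1/3101 + 6366*(-1/9998) = -9911/3101 - 3183/4999 = -59415572/15501899 ≈ -3.8328)
c = 3*√853 (c = √(108 + (-87)²) = √(108 + 7569) = √7677 = 3*√853 ≈ 87.619)
√(B + c) - v(-137) = √(-59415572/15501899 + 3*√853) - 1*62 = √(-59415572/15501899 + 3*√853) - 62 = -62 + √(-59415572/15501899 + 3*√853)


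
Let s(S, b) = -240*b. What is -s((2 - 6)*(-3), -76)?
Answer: -18240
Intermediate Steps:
-s((2 - 6)*(-3), -76) = -(-240)*(-76) = -1*18240 = -18240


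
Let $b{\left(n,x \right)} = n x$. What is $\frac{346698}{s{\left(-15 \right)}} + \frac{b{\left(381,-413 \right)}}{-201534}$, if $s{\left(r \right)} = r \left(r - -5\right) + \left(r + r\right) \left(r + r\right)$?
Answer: $\frac{3890925299}{11756150} \approx 330.97$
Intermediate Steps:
$s{\left(r \right)} = 4 r^{2} + r \left(5 + r\right)$ ($s{\left(r \right)} = r \left(r + 5\right) + 2 r 2 r = r \left(5 + r\right) + 4 r^{2} = 4 r^{2} + r \left(5 + r\right)$)
$\frac{346698}{s{\left(-15 \right)}} + \frac{b{\left(381,-413 \right)}}{-201534} = \frac{346698}{5 \left(-15\right) \left(1 - 15\right)} + \frac{381 \left(-413\right)}{-201534} = \frac{346698}{5 \left(-15\right) \left(-14\right)} - - \frac{52451}{67178} = \frac{346698}{1050} + \frac{52451}{67178} = 346698 \cdot \frac{1}{1050} + \frac{52451}{67178} = \frac{57783}{175} + \frac{52451}{67178} = \frac{3890925299}{11756150}$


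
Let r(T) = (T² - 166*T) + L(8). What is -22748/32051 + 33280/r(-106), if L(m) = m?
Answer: 10265124/23108771 ≈ 0.44421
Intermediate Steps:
r(T) = 8 + T² - 166*T (r(T) = (T² - 166*T) + 8 = 8 + T² - 166*T)
-22748/32051 + 33280/r(-106) = -22748/32051 + 33280/(8 + (-106)² - 166*(-106)) = -22748*1/32051 + 33280/(8 + 11236 + 17596) = -22748/32051 + 33280/28840 = -22748/32051 + 33280*(1/28840) = -22748/32051 + 832/721 = 10265124/23108771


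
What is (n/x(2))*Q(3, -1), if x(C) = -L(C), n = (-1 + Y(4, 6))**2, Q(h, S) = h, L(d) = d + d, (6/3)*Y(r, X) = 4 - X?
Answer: -3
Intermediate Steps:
Y(r, X) = 2 - X/2 (Y(r, X) = (4 - X)/2 = 2 - X/2)
L(d) = 2*d
n = 4 (n = (-1 + (2 - 1/2*6))**2 = (-1 + (2 - 3))**2 = (-1 - 1)**2 = (-2)**2 = 4)
x(C) = -2*C
(n/x(2))*Q(3, -1) = (4/((-2*2)))*3 = (4/(-4))*3 = (4*(-1/4))*3 = -1*3 = -3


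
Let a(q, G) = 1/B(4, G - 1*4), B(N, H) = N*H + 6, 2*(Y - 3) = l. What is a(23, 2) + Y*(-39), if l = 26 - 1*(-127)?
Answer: -3101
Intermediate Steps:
l = 153 (l = 26 + 127 = 153)
Y = 159/2 (Y = 3 + (½)*153 = 3 + 153/2 = 159/2 ≈ 79.500)
B(N, H) = 6 + H*N (B(N, H) = H*N + 6 = 6 + H*N)
a(q, G) = 1/(-10 + 4*G) (a(q, G) = 1/(6 + (G - 1*4)*4) = 1/(6 + (G - 4)*4) = 1/(6 + (-4 + G)*4) = 1/(6 + (-16 + 4*G)) = 1/(-10 + 4*G))
a(23, 2) + Y*(-39) = 1/(2*(-5 + 2*2)) + (159/2)*(-39) = 1/(2*(-5 + 4)) - 6201/2 = (½)/(-1) - 6201/2 = (½)*(-1) - 6201/2 = -½ - 6201/2 = -3101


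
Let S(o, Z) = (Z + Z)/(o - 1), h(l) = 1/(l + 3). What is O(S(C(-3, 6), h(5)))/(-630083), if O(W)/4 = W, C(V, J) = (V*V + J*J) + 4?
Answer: -1/30243984 ≈ -3.3064e-8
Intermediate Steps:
C(V, J) = 4 + J² + V² (C(V, J) = (V² + J²) + 4 = (J² + V²) + 4 = 4 + J² + V²)
h(l) = 1/(3 + l)
S(o, Z) = 2*Z/(-1 + o) (S(o, Z) = (2*Z)/(-1 + o) = 2*Z/(-1 + o))
O(W) = 4*W
O(S(C(-3, 6), h(5)))/(-630083) = (4*(2/((3 + 5)*(-1 + (4 + 6² + (-3)²)))))/(-630083) = (4*(2/(8*(-1 + (4 + 36 + 9)))))*(-1/630083) = (4*(2*(⅛)/(-1 + 49)))*(-1/630083) = (4*(2*(⅛)/48))*(-1/630083) = (4*(2*(⅛)*(1/48)))*(-1/630083) = (4*(1/192))*(-1/630083) = (1/48)*(-1/630083) = -1/30243984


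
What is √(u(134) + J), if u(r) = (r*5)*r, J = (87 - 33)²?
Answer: 2*√23174 ≈ 304.46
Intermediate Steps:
J = 2916 (J = 54² = 2916)
u(r) = 5*r² (u(r) = (5*r)*r = 5*r²)
√(u(134) + J) = √(5*134² + 2916) = √(5*17956 + 2916) = √(89780 + 2916) = √92696 = 2*√23174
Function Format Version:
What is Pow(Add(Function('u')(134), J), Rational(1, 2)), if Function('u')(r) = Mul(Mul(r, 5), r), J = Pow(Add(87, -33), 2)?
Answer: Mul(2, Pow(23174, Rational(1, 2))) ≈ 304.46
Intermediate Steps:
J = 2916 (J = Pow(54, 2) = 2916)
Function('u')(r) = Mul(5, Pow(r, 2)) (Function('u')(r) = Mul(Mul(5, r), r) = Mul(5, Pow(r, 2)))
Pow(Add(Function('u')(134), J), Rational(1, 2)) = Pow(Add(Mul(5, Pow(134, 2)), 2916), Rational(1, 2)) = Pow(Add(Mul(5, 17956), 2916), Rational(1, 2)) = Pow(Add(89780, 2916), Rational(1, 2)) = Pow(92696, Rational(1, 2)) = Mul(2, Pow(23174, Rational(1, 2)))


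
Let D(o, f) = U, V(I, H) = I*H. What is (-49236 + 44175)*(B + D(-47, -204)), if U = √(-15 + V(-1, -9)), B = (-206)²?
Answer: -214768596 - 5061*I*√6 ≈ -2.1477e+8 - 12397.0*I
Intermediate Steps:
V(I, H) = H*I
B = 42436
U = I*√6 (U = √(-15 - 9*(-1)) = √(-15 + 9) = √(-6) = I*√6 ≈ 2.4495*I)
D(o, f) = I*√6
(-49236 + 44175)*(B + D(-47, -204)) = (-49236 + 44175)*(42436 + I*√6) = -5061*(42436 + I*√6) = -214768596 - 5061*I*√6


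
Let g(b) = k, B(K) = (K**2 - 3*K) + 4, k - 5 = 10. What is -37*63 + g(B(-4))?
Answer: -2316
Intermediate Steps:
k = 15 (k = 5 + 10 = 15)
B(K) = 4 + K**2 - 3*K
g(b) = 15
-37*63 + g(B(-4)) = -37*63 + 15 = -2331 + 15 = -2316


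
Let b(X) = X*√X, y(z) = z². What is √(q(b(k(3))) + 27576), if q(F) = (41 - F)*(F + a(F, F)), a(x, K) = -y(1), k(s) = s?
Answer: √(27508 + 126*√3) ≈ 166.51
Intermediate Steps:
a(x, K) = -1 (a(x, K) = -1*1² = -1*1 = -1)
b(X) = X^(3/2)
q(F) = (-1 + F)*(41 - F) (q(F) = (41 - F)*(F - 1) = (41 - F)*(-1 + F) = (-1 + F)*(41 - F))
√(q(b(k(3))) + 27576) = √((-41 - (3^(3/2))² + 42*3^(3/2)) + 27576) = √((-41 - (3*√3)² + 42*(3*√3)) + 27576) = √((-41 - 1*27 + 126*√3) + 27576) = √((-41 - 27 + 126*√3) + 27576) = √((-68 + 126*√3) + 27576) = √(27508 + 126*√3)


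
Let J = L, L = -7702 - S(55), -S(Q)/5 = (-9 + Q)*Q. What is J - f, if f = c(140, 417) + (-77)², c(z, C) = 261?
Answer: -1242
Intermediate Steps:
S(Q) = -5*Q*(-9 + Q) (S(Q) = -5*(-9 + Q)*Q = -5*Q*(-9 + Q))
L = 4948 (L = -7702 - 5*55*(9 - 1*55) = -7702 - 5*55*(9 - 55) = -7702 - 5*55*(-46) = -7702 - 1*(-12650) = -7702 + 12650 = 4948)
f = 6190 (f = 261 + (-77)² = 261 + 5929 = 6190)
J = 4948
J - f = 4948 - 1*6190 = 4948 - 6190 = -1242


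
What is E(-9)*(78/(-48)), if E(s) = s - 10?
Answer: 247/8 ≈ 30.875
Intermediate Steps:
E(s) = -10 + s
E(-9)*(78/(-48)) = (-10 - 9)*(78/(-48)) = -1482*(-1)/48 = -19*(-13/8) = 247/8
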